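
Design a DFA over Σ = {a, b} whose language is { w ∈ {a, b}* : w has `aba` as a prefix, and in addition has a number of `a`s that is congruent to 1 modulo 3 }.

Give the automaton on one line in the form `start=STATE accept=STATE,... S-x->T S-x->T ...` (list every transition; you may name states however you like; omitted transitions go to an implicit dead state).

Run two small machines in parallel and take their product. One (5 states) tracks whether the input so far still matches the prefix `aba`; the other (3 states) tracks the count of `a`s modulo 3. Each combined state is a pair, one component from each; accept when both components accept. Equivalent product states are then merged.
        a   b  
>  q0   q1  q2 
   q1   q2  q3 
   q2   q2  q2 
   q3   q4  q2 
   q4   q5  q4 
   q5   q6  q5 
 * q6   q4  q6 
(> = start, * = accepting)

start=q0 accept=q6 q0-a->q1 q0-b->q2 q1-a->q2 q1-b->q3 q2-a->q2 q2-b->q2 q3-a->q4 q3-b->q2 q4-a->q5 q4-b->q4 q5-a->q6 q5-b->q5 q6-a->q4 q6-b->q6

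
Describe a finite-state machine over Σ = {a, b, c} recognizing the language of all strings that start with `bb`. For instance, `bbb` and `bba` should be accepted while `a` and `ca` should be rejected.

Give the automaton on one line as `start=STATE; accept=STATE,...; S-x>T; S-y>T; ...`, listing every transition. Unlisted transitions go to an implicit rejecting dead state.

Walk along `bb` while the input agrees: from q0 take `b` to q1, and so on. Any deviation drops to the rejecting sink q3. Once q2 is reached the prefix is confirmed and every continuation is accepted.
With 4 states:
        a   b   c  
>  q0   q3  q1  q3 
   q1   q3  q2  q3 
 * q2   q2  q2  q2 
   q3   q3  q3  q3 
(> = start, * = accepting)

start=q0; accept=q2; q0-a>q3; q0-b>q1; q0-c>q3; q1-a>q3; q1-b>q2; q1-c>q3; q2-a>q2; q2-b>q2; q2-c>q2; q3-a>q3; q3-b>q3; q3-c>q3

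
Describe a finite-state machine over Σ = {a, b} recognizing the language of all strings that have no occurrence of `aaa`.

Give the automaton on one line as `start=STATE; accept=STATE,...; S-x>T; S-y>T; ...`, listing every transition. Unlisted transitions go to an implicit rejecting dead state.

This is the complement of 'contains `aaa`'. Use the same substring-matching states — q0 through q3 holding how much of `aaa` has just been matched — but flip the accepting set: everything except the trap q3 accepts.
4 states suffice.
        a   b  
>* q0   q1  q0 
 * q1   q2  q0 
 * q2   q3  q0 
   q3   q3  q3 
(> = start, * = accepting)

start=q0; accept=q0,q1,q2; q0-a>q1; q0-b>q0; q1-a>q2; q1-b>q0; q2-a>q3; q2-b>q0; q3-a>q3; q3-b>q3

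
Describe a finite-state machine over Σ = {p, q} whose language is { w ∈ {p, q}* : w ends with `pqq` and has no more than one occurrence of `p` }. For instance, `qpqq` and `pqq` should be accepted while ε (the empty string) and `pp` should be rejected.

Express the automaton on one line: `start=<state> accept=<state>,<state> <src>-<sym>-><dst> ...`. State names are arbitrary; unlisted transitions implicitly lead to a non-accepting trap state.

start=S0 accept=S5 S0-p->S1 S0-q->S0 S1-p->S2 S1-q->S3 S2-p->S2 S2-q->S4 S3-p->S2 S3-q->S5 S4-p->S2 S4-q->S6 S5-p->S2 S5-q->S7 S6-p->S2 S6-q->S8 S7-p->S2 S7-q->S7 S8-p->S2 S8-q->S8

Build one automaton per condition and run them in lockstep. One (4 states) tracks how much of the suffix `pqq` has currently been matched; the other (3 states) tracks the count of `p`s, saturating at 2. Each combined state is a pair, one component from each; accept when both components accept.
        p   q  
>  S0   S1  S0 
   S1   S2  S3 
   S2   S2  S4 
   S3   S2  S5 
   S4   S2  S6 
 * S5   S2  S7 
   S6   S2  S8 
   S7   S2  S7 
   S8   S2  S8 
(> = start, * = accepting)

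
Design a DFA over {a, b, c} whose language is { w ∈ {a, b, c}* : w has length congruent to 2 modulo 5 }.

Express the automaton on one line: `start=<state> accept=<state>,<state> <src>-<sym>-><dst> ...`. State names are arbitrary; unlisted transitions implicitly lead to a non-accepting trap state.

Count input length modulo 5: every symbol advances one step around the cycle S0 → S1 → S2 → S3 → S4 → S0. Accept at S2.
With 5 states:
        a   b   c  
>  S0   S1  S1  S1 
   S1   S2  S2  S2 
 * S2   S3  S3  S3 
   S3   S4  S4  S4 
   S4   S0  S0  S0 
(> = start, * = accepting)

start=S0 accept=S2 S0-a->S1 S0-b->S1 S0-c->S1 S1-a->S2 S1-b->S2 S1-c->S2 S2-a->S3 S2-b->S3 S2-c->S3 S3-a->S4 S3-b->S4 S3-c->S4 S4-a->S0 S4-b->S0 S4-c->S0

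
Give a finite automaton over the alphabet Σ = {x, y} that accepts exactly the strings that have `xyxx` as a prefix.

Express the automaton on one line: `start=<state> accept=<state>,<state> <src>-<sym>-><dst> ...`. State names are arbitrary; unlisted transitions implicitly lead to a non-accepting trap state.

start=s0 accept=s4 s0-x->s1 s0-y->s5 s1-x->s5 s1-y->s2 s2-x->s3 s2-y->s5 s3-x->s4 s3-y->s5 s4-x->s4 s4-y->s4 s5-x->s5 s5-y->s5

Walk along `xyxx` while the input agrees: from s0 take `x` to s1, and so on. Any deviation drops to the rejecting sink s5. Once s4 is reached the prefix is confirmed and every continuation is accepted.
With 6 states:
        x   y  
>  s0   s1  s5 
   s1   s5  s2 
   s2   s3  s5 
   s3   s4  s5 
 * s4   s4  s4 
   s5   s5  s5 
(> = start, * = accepting)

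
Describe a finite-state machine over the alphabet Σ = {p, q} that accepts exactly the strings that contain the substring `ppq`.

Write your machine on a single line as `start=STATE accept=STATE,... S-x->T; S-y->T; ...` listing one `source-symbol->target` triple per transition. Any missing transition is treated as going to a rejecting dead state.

start=S0; accept=S3; S0-p->S1; S0-q->S0; S1-p->S2; S1-q->S0; S2-p->S2; S2-q->S3; S3-p->S3; S3-q->S3

States S0..S2 record the length of the longest prefix of `ppq` that matches the current input suffix. Reaching S3 means `ppq` has been seen, and we stay there forever. Accept from S3.
A 4-state machine:
        p   q  
>  S0   S1  S0 
   S1   S2  S0 
   S2   S2  S3 
 * S3   S3  S3 
(> = start, * = accepting)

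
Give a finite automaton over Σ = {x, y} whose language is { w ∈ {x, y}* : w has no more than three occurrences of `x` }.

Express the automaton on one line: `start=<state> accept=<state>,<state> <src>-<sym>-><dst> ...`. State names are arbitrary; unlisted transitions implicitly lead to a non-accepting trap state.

Only the number of `x`s matters, and only up to 4. Make a chain q0 → q1 → q2 → q3 → q4 advanced by each `x` (with q4 absorbing); every other symbol self-loops. The accepting set is {q0, q1, q2, q3}.
With 5 states:
        x   y  
>* q0   q1  q0 
 * q1   q2  q1 
 * q2   q3  q2 
 * q3   q4  q3 
   q4   q4  q4 
(> = start, * = accepting)

start=q0 accept=q0,q1,q2,q3 q0-x->q1 q0-y->q0 q1-x->q2 q1-y->q1 q2-x->q3 q2-y->q2 q3-x->q4 q3-y->q3 q4-x->q4 q4-y->q4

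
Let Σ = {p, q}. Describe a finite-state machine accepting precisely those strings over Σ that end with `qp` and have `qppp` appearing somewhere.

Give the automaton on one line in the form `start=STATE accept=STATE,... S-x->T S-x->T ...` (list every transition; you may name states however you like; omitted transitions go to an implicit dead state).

Run two small machines in parallel and take their product. One (3 states) tracks how much of the suffix `qp` has currently been matched; the other (5 states) tracks whether and how much of `qppp` has been seen. Each combined state is a pair, one component from each; accept when both components accept.
A 7-state machine:
       p  q 
>  A   A  B 
   B   C  B 
   C   D  B 
   D   E  B 
   E   E  F 
   F   G  F 
 * G   E  F 
(> = start, * = accepting)

start=A accept=G A-p->A A-q->B B-p->C B-q->B C-p->D C-q->B D-p->E D-q->B E-p->E E-q->F F-p->G F-q->F G-p->E G-q->F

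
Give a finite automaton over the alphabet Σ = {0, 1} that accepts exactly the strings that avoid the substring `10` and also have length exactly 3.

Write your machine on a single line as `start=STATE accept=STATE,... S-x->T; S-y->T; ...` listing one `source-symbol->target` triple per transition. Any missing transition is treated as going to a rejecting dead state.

start=q0; accept=q6; q0-0->q1; q0-1->q2; q1-0->q3; q1-1->q4; q2-0->q5; q2-1->q4; q3-0->q6; q3-1->q6; q4-0->q5; q4-1->q6; q5-0->q5; q5-1->q5; q6-0->q5; q6-1->q5

Build one automaton per condition and run them in lockstep. The first has 3 states tracking partial matches of the forbidden pattern `10`; the second has 5 states tracking the input length, saturating at 4. A product state is a pair (one from each), accepting exactly when both do. Equivalent product states are then merged.
A 7-state machine:
        0   1  
>  q0   q1  q2 
   q1   q3  q4 
   q2   q5  q4 
   q3   q6  q6 
   q4   q5  q6 
   q5   q5  q5 
 * q6   q5  q5 
(> = start, * = accepting)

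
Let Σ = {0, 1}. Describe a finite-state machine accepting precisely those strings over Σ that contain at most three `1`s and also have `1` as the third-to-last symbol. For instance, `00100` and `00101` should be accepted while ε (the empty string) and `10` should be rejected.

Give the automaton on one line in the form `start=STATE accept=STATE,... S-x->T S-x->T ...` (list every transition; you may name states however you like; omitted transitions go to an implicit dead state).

start=q0 accept=q4,q5,q6,q7,q12,q13,q14,q19 q0-0->q0 q0-1->q1 q1-0->q2 q1-1->q3 q2-0->q4 q2-1->q5 q3-0->q6 q3-1->q7 q4-0->q8 q4-1->q9 q5-0->q10 q5-1->q11 q6-0->q12 q6-1->q13 q7-0->q14 q7-1->q15 q8-0->q8 q8-1->q9 q9-0->q10 q9-1->q11 q10-0->q12 q10-1->q13 q11-0->q14 q11-1->q15 q12-0->q16 q12-1->q17 q13-0->q18 q13-1->q15 q14-0->q19 q14-1->q15 q15-0->q15 q15-1->q15 q16-0->q16 q16-1->q17 q17-0->q18 q17-1->q15 q18-0->q19 q18-1->q15 q19-0->q15 q19-1->q15

Handle the two conditions separately and then intersect. One (5 states) tracks the count of `1`s, saturating at 4; the other (15 states) tracks the last 3 symbols read. Each combined state is a pair, one component from each; accept when both components accept. Equivalent product states are then merged.
A 20-state machine:
          0    1  
>  q0     q0   q1 
   q1     q2   q3 
   q2     q4   q5 
   q3     q6   q7 
 * q4     q8   q9 
 * q5    q10  q11 
 * q6    q12  q13 
 * q7    q14  q15 
   q8     q8   q9 
   q9    q10  q11 
   q10   q12  q13 
   q11   q14  q15 
 * q12   q16  q17 
 * q13   q18  q15 
 * q14   q19  q15 
   q15   q15  q15 
   q16   q16  q17 
   q17   q18  q15 
   q18   q19  q15 
 * q19   q15  q15 
(> = start, * = accepting)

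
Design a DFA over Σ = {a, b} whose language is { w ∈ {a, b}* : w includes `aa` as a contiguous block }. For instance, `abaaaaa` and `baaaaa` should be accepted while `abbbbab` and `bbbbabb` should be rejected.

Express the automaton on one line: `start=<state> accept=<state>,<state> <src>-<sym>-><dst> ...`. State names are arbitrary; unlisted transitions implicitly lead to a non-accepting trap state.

start=q0 accept=q2 q0-a->q1 q0-b->q0 q1-a->q2 q1-b->q0 q2-a->q2 q2-b->q2

States q0..q1 record the length of the longest prefix of `aa` that matches the current input suffix. Reaching q2 means `aa` has been seen, and we stay there forever. Accept from q2.
3 states suffice.
        a   b  
>  q0   q1  q0 
   q1   q2  q0 
 * q2   q2  q2 
(> = start, * = accepting)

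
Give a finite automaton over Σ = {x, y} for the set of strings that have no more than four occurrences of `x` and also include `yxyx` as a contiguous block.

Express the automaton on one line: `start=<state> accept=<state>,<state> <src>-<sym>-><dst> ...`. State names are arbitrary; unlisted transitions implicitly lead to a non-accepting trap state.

start=q0 accept=q12,q14,q15 q0-x->q1 q0-y->q2 q1-x->q3 q1-y->q4 q2-x->q5 q2-y->q2 q3-x->q6 q3-y->q7 q4-x->q8 q4-y->q4 q5-x->q3 q5-y->q9 q6-x->q6 q6-y->q6 q7-x->q10 q7-y->q7 q8-x->q6 q8-y->q11 q9-x->q12 q9-y->q4 q10-x->q6 q10-y->q13 q11-x->q14 q11-y->q7 q12-x->q14 q12-y->q12 q13-x->q15 q13-y->q6 q14-x->q15 q14-y->q14 q15-x->q6 q15-y->q15

Build one automaton per condition and run them in lockstep. One (6 states) tracks the count of `x`s, saturating at 5; the other (5 states) tracks whether and how much of `yxyx` has been seen. Each combined state is a pair, one component from each; accept when both components accept. After merging equivalent states the machine shrinks.
16 states suffice.
          x    y  
>  q0     q1   q2 
   q1     q3   q4 
   q2     q5   q2 
   q3     q6   q7 
   q4     q8   q4 
   q5     q3   q9 
   q6     q6   q6 
   q7    q10   q7 
   q8     q6  q11 
   q9    q12   q4 
   q10    q6  q13 
   q11   q14   q7 
 * q12   q14  q12 
   q13   q15   q6 
 * q14   q15  q14 
 * q15    q6  q15 
(> = start, * = accepting)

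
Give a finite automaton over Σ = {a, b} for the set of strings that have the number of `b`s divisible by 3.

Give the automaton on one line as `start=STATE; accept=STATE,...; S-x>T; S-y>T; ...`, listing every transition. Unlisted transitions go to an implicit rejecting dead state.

start=q0; accept=q0; q0-a>q0; q0-b>q1; q1-a>q1; q1-b>q2; q2-a>q2; q2-b>q0

The only thing that matters is how many `b`s have appeared, reduced mod 3. Use one state per residue: q0 for 0, …, q2 for 2. Reading `b` moves to the next residue; anything else stays put. q0 is accepting.
3 states suffice.
        a   b  
>* q0   q0  q1 
   q1   q1  q2 
   q2   q2  q0 
(> = start, * = accepting)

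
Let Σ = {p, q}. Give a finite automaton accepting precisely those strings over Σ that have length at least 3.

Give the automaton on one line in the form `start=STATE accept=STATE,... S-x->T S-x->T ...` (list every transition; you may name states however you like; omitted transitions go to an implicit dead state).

start=A accept=D,E A-p->B A-q->B B-p->C B-q->C C-p->D C-q->D D-p->E D-q->E E-p->E E-q->E

Count input length up to 4: every symbol moves from A toward E, which means 'more than 3' and absorbs. Accept from {D, E}.
       p  q 
>  A   B  B 
   B   C  C 
   C   D  D 
 * D   E  E 
 * E   E  E 
(> = start, * = accepting)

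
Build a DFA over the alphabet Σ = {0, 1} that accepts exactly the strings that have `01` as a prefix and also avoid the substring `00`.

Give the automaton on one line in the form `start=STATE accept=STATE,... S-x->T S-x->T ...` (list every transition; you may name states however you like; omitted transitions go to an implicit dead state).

start=q0 accept=q3,q4 q0-0->q1 q0-1->q2 q1-0->q2 q1-1->q3 q2-0->q2 q2-1->q2 q3-0->q4 q3-1->q3 q4-0->q2 q4-1->q3

Handle the two conditions separately and then intersect. The first has 4 states tracking whether the input so far still matches the prefix `01`; the second has 3 states tracking partial matches of the forbidden pattern `00`. A product state is a pair (one from each), accepting exactly when both do. Minimizing collapses redundant product states.
A 5-state machine:
        0   1  
>  q0   q1  q2 
   q1   q2  q3 
   q2   q2  q2 
 * q3   q4  q3 
 * q4   q2  q3 
(> = start, * = accepting)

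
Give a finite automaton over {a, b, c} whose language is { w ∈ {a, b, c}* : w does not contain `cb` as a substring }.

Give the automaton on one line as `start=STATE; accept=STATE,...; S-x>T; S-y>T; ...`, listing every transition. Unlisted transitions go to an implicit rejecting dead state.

Track partial matches of the forbidden pattern `cb`. State q2 is a dead state reached once `cb` has occurred; every other state accepts. q0 means no part of `cb` is currently matched.
A 3-state machine:
        a   b   c  
>* q0   q0  q0  q1 
 * q1   q0  q2  q1 
   q2   q2  q2  q2 
(> = start, * = accepting)

start=q0; accept=q0,q1; q0-a>q0; q0-b>q0; q0-c>q1; q1-a>q0; q1-b>q2; q1-c>q1; q2-a>q2; q2-b>q2; q2-c>q2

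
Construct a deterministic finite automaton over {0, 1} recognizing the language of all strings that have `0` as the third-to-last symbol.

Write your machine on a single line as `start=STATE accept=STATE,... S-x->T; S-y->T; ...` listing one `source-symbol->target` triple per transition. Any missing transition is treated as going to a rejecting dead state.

Because acceptance depends on a position counted from the end, the machine has to buffer the most recent 3 symbols. Make each state the string of the last up-to-3 symbols read; on input `x` shift the window left and append `x`. Accept when the buffered window has length 3 and begins with `0`.
A 15-state machine:
          0    1  
>  q0     q1   q2 
   q1     q3   q4 
   q2     q5   q6 
   q3     q7   q8 
   q4     q9  q10 
   q5    q11  q12 
   q6    q13  q14 
 * q7     q7   q8 
 * q8     q9  q10 
 * q9    q11  q12 
 * q10   q13  q14 
   q11    q7   q8 
   q12    q9  q10 
   q13   q11  q12 
   q14   q13  q14 
(> = start, * = accepting)

start=q0; accept=q7,q8,q9,q10; q0-0->q1; q0-1->q2; q1-0->q3; q1-1->q4; q2-0->q5; q2-1->q6; q3-0->q7; q3-1->q8; q4-0->q9; q4-1->q10; q5-0->q11; q5-1->q12; q6-0->q13; q6-1->q14; q7-0->q7; q7-1->q8; q8-0->q9; q8-1->q10; q9-0->q11; q9-1->q12; q10-0->q13; q10-1->q14; q11-0->q7; q11-1->q8; q12-0->q9; q12-1->q10; q13-0->q11; q13-1->q12; q14-0->q13; q14-1->q14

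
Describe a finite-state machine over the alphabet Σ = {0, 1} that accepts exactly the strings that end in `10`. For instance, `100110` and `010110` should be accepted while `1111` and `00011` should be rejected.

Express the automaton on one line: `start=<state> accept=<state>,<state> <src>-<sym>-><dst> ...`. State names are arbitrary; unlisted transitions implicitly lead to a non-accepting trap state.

start=S0 accept=S2 S0-0->S0 S0-1->S1 S1-0->S2 S1-1->S1 S2-0->S0 S2-1->S1

Remember how much of `10` the current input suffix matches. State S0 means no match yet; S1 means the last symbol is `1`; S2 means the last 2 symbols are `10`. Only S2 accepts. On a mismatch, fall back to the longest proper suffix that is still a prefix of `10`.
        0   1  
>  S0   S0  S1 
   S1   S2  S1 
 * S2   S0  S1 
(> = start, * = accepting)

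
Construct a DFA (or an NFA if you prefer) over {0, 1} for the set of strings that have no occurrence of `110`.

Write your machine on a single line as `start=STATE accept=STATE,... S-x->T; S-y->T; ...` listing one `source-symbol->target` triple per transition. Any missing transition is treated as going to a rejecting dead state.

This is the complement of 'contains `110`'. Use the same substring-matching states — S0 through S3 holding how much of `110` has just been matched — but flip the accepting set: everything except the trap S3 accepts.
A 4-state machine:
        0   1  
>* S0   S0  S1 
 * S1   S0  S2 
 * S2   S3  S2 
   S3   S3  S3 
(> = start, * = accepting)

start=S0; accept=S0,S1,S2; S0-0->S0; S0-1->S1; S1-0->S0; S1-1->S2; S2-0->S3; S2-1->S2; S3-0->S3; S3-1->S3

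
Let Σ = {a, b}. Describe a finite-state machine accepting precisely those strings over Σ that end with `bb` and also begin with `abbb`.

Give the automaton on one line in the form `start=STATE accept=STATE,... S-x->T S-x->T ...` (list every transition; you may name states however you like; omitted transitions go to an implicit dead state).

Handle the two conditions separately and then intersect. The first has 3 states tracking how much of the suffix `bb` has currently been matched; the second has 6 states tracking whether the input so far still matches the prefix `abbb`. A product state is a pair (one from each), accepting exactly when both do.
A 10-state machine:
        a   b  
>  s0   s1  s2 
   s1   s3  s4 
   s2   s3  s5 
   s3   s3  s2 
   s4   s3  s6 
   s5   s3  s5 
   s6   s3  s7 
 * s7   s8  s7 
   s8   s8  s9 
   s9   s8  s7 
(> = start, * = accepting)

start=s0 accept=s7 s0-a->s1 s0-b->s2 s1-a->s3 s1-b->s4 s2-a->s3 s2-b->s5 s3-a->s3 s3-b->s2 s4-a->s3 s4-b->s6 s5-a->s3 s5-b->s5 s6-a->s3 s6-b->s7 s7-a->s8 s7-b->s7 s8-a->s8 s8-b->s9 s9-a->s8 s9-b->s7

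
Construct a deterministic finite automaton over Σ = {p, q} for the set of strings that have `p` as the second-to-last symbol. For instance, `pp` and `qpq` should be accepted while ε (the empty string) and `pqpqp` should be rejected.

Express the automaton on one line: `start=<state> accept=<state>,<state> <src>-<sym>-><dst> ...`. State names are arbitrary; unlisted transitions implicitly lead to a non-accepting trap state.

start=S0 accept=S3,S4 S0-p->S1 S0-q->S2 S1-p->S3 S1-q->S4 S2-p->S5 S2-q->S6 S3-p->S3 S3-q->S4 S4-p->S5 S4-q->S6 S5-p->S3 S5-q->S4 S6-p->S5 S6-q->S6

A DFA must remember the last 2 symbols (since which symbol is second-to-last isn't known until the input ends). Use one state per possible window of the last ≤2 symbols; accept from those whose window starts with `p`.
7 states suffice.
        p   q  
>  S0   S1  S2 
   S1   S3  S4 
   S2   S5  S6 
 * S3   S3  S4 
 * S4   S5  S6 
   S5   S3  S4 
   S6   S5  S6 
(> = start, * = accepting)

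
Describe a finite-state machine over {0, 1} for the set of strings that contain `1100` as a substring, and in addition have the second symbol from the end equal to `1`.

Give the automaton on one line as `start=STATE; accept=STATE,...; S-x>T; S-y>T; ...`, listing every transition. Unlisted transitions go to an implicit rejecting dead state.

Build one automaton per condition and run them in lockstep. One (5 states) tracks whether and how much of `1100` has been seen; the other (7 states) tracks the last 2 symbols read. Each combined state is a pair, one component from each; accept when both components accept.
With 12 states:
          0    1  
>  s0     s1   s2 
   s1     s3   s4 
   s2     s5   s6 
   s3     s3   s4 
   s4     s5   s6 
   s5     s3   s4 
   s6     s7   s6 
   s7     s8   s4 
   s8     s8   s9 
   s9    s10  s11 
 * s10    s8   s9 
 * s11   s10  s11 
(> = start, * = accepting)

start=s0; accept=s10,s11; s0-0>s1; s0-1>s2; s1-0>s3; s1-1>s4; s2-0>s5; s2-1>s6; s3-0>s3; s3-1>s4; s4-0>s5; s4-1>s6; s5-0>s3; s5-1>s4; s6-0>s7; s6-1>s6; s7-0>s8; s7-1>s4; s8-0>s8; s8-1>s9; s9-0>s10; s9-1>s11; s10-0>s8; s10-1>s9; s11-0>s10; s11-1>s11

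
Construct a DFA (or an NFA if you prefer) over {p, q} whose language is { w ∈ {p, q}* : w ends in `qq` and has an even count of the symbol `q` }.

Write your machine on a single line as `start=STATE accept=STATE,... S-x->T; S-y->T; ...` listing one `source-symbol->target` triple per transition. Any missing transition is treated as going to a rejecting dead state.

Handle the two conditions separately and then intersect. The first has 3 states tracking how much of the suffix `qq` has currently been matched; the second has 2 states tracking the count of `q`s modulo 2. A product state is a pair (one from each), accepting exactly when both do. Minimizing collapses redundant product states.
With 4 states:
        p   q  
>  s0   s0  s1 
   s1   s2  s3 
   s2   s2  s0 
 * s3   s0  s1 
(> = start, * = accepting)

start=s0; accept=s3; s0-p->s0; s0-q->s1; s1-p->s2; s1-q->s3; s2-p->s2; s2-q->s0; s3-p->s0; s3-q->s1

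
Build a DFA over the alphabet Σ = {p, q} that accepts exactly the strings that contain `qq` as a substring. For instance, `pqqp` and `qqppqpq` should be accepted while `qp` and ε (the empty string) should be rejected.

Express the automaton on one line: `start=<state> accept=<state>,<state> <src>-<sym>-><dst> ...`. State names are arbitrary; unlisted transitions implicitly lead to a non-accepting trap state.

States S0..S1 record the length of the longest prefix of `qq` that matches the current input suffix. Reaching S2 means `qq` has been seen, and we stay there forever. Accept from S2.
3 states suffice.
        p   q  
>  S0   S0  S1 
   S1   S0  S2 
 * S2   S2  S2 
(> = start, * = accepting)

start=S0 accept=S2 S0-p->S0 S0-q->S1 S1-p->S0 S1-q->S2 S2-p->S2 S2-q->S2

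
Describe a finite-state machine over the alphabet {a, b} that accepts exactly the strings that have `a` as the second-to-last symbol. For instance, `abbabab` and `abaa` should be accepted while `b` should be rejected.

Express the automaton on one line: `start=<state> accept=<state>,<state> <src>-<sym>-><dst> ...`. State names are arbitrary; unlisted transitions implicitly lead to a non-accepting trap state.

A DFA must remember the last 2 symbols (since which symbol is second-to-last isn't known until the input ends). Use one state per possible window of the last ≤2 symbols; accept from those whose window starts with `a`.
7 states suffice.
        a   b  
>  q0   q1  q2 
   q1   q3  q4 
   q2   q5  q6 
 * q3   q3  q4 
 * q4   q5  q6 
   q5   q3  q4 
   q6   q5  q6 
(> = start, * = accepting)

start=q0 accept=q3,q4 q0-a->q1 q0-b->q2 q1-a->q3 q1-b->q4 q2-a->q5 q2-b->q6 q3-a->q3 q3-b->q4 q4-a->q5 q4-b->q6 q5-a->q3 q5-b->q4 q6-a->q5 q6-b->q6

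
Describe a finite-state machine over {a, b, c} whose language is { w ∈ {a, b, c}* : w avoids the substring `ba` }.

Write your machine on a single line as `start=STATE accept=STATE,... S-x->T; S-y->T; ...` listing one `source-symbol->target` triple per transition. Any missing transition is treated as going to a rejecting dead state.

start=q0; accept=q0,q1; q0-a->q0; q0-b->q1; q0-c->q0; q1-a->q2; q1-b->q1; q1-c->q0; q2-a->q2; q2-b->q2; q2-c->q2

Track partial matches of the forbidden pattern `ba`. State q2 is a dead state reached once `ba` has occurred; every other state accepts. q0 means no part of `ba` is currently matched.
A 3-state machine:
        a   b   c  
>* q0   q0  q1  q0 
 * q1   q2  q1  q0 
   q2   q2  q2  q2 
(> = start, * = accepting)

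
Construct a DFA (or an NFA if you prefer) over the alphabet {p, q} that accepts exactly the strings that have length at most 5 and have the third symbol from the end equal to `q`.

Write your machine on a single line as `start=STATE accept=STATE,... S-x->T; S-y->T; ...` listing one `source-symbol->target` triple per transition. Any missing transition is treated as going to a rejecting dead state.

start=s0; accept=s11,s12,s13,s14; s0-p->s1; s0-q->s2; s1-p->s3; s1-q->s4; s2-p->s5; s2-q->s6; s3-p->s7; s3-q->s8; s4-p->s9; s4-q->s10; s5-p->s11; s5-q->s12; s6-p->s13; s6-q->s14; s7-p->s7; s7-q->s7; s8-p->s9; s8-q->s9; s9-p->s11; s9-q->s11; s10-p->s13; s10-q->s13; s11-p->s7; s11-q->s7; s12-p->s9; s12-q->s9; s13-p->s11; s13-q->s11; s14-p->s13; s14-q->s13

Build one automaton per condition and run them in lockstep. One (7 states) tracks the input length, saturating at 6; the other (15 states) tracks the last 3 symbols read. Each combined state is a pair, one component from each; accept when both components accept. After merging equivalent states the machine shrinks.
          p    q  
>  s0     s1   s2 
   s1     s3   s4 
   s2     s5   s6 
   s3     s7   s8 
   s4     s9  s10 
   s5    s11  s12 
   s6    s13  s14 
   s7     s7   s7 
   s8     s9   s9 
   s9    s11  s11 
   s10   s13  s13 
 * s11    s7   s7 
 * s12    s9   s9 
 * s13   s11  s11 
 * s14   s13  s13 
(> = start, * = accepting)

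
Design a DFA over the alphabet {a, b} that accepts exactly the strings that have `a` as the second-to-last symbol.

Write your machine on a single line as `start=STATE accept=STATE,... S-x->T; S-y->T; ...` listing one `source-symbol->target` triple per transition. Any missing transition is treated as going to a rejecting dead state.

Because acceptance depends on a position counted from the end, the machine has to buffer the most recent 2 symbols. Make each state the string of the last up-to-2 symbols read; on input `x` shift the window left and append `x`. Accept when the buffered window has length 2 and begins with `a`.
A 7-state machine:
        a   b  
>  s0   s1  s2 
   s1   s3  s4 
   s2   s5  s6 
 * s3   s3  s4 
 * s4   s5  s6 
   s5   s3  s4 
   s6   s5  s6 
(> = start, * = accepting)

start=s0; accept=s3,s4; s0-a->s1; s0-b->s2; s1-a->s3; s1-b->s4; s2-a->s5; s2-b->s6; s3-a->s3; s3-b->s4; s4-a->s5; s4-b->s6; s5-a->s3; s5-b->s4; s6-a->s5; s6-b->s6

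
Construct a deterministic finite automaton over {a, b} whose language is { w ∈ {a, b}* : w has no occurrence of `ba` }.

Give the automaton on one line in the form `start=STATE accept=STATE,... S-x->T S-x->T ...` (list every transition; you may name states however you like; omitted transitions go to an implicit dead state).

This is the complement of 'contains `ba`'. Use the same substring-matching states — q0 through q2 holding how much of `ba` has just been matched — but flip the accepting set: everything except the trap q2 accepts.
3 states suffice.
        a   b  
>* q0   q0  q1 
 * q1   q2  q1 
   q2   q2  q2 
(> = start, * = accepting)

start=q0 accept=q0,q1 q0-a->q0 q0-b->q1 q1-a->q2 q1-b->q1 q2-a->q2 q2-b->q2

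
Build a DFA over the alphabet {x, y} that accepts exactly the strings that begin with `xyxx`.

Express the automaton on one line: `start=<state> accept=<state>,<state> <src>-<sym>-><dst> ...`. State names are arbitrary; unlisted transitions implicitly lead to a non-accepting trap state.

Check the first 4 symbols one by one: q0 through q3 record how many have matched `xyxx` so far; any wrong symbol goes to the dead state q5. After all 4 match we enter the accepting sink q4.
        x   y  
>  q0   q1  q5 
   q1   q5  q2 
   q2   q3  q5 
   q3   q4  q5 
 * q4   q4  q4 
   q5   q5  q5 
(> = start, * = accepting)

start=q0 accept=q4 q0-x->q1 q0-y->q5 q1-x->q5 q1-y->q2 q2-x->q3 q2-y->q5 q3-x->q4 q3-y->q5 q4-x->q4 q4-y->q4 q5-x->q5 q5-y->q5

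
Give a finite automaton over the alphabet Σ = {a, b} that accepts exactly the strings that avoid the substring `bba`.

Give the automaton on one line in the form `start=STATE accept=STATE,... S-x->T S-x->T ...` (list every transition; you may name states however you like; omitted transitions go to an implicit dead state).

This is the complement of 'contains `bba`'. Use the same substring-matching states — q0 through q3 holding how much of `bba` has just been matched — but flip the accepting set: everything except the trap q3 accepts.
        a   b  
>* q0   q0  q1 
 * q1   q0  q2 
 * q2   q3  q2 
   q3   q3  q3 
(> = start, * = accepting)

start=q0 accept=q0,q1,q2 q0-a->q0 q0-b->q1 q1-a->q0 q1-b->q2 q2-a->q3 q2-b->q2 q3-a->q3 q3-b->q3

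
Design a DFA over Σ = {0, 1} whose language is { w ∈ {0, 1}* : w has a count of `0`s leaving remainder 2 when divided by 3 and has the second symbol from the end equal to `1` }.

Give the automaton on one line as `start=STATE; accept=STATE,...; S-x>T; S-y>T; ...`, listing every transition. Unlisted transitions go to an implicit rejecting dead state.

Run two small machines in parallel and take their product. The first has 3 states tracking the count of `0`s modulo 3; the second has 7 states tracking the last 2 symbols read. A product state is a pair (one from each), accepting exactly when both do. Equivalent product states are then merged.
With 7 states:
       0  1 
>  A   B  A 
   B   C  D 
   C   A  E 
   D   F  D 
   E   A  G 
 * F   A  E 
 * G   A  G 
(> = start, * = accepting)

start=A; accept=F,G; A-0>B; A-1>A; B-0>C; B-1>D; C-0>A; C-1>E; D-0>F; D-1>D; E-0>A; E-1>G; F-0>A; F-1>E; G-0>A; G-1>G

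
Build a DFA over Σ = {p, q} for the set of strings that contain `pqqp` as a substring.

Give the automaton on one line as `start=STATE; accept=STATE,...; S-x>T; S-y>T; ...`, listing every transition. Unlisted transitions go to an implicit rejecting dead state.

start=A; accept=E; A-p>B; A-q>A; B-p>B; B-q>C; C-p>B; C-q>D; D-p>E; D-q>A; E-p>E; E-q>E

Track how much of `pqqp` has been matched so far: state A is no progress, E is the absorbing accept state reached once `pqqp` has occurred. Intermediate states record partial matches; on a mismatch, fall back to the longest reusable overlap.
5 states suffice.
       p  q 
>  A   B  A 
   B   B  C 
   C   B  D 
   D   E  A 
 * E   E  E 
(> = start, * = accepting)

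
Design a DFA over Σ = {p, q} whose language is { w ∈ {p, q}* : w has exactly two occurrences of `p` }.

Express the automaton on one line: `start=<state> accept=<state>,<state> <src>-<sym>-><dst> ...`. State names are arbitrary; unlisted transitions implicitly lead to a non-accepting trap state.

Count `p`s, saturating at 3: states s0 through s2 mean 0 through 2 `p`s seen; s3 means more than 2. Each `p` increments (capped at s3); other symbols loop. Accept from {s2}.
With 4 states:
        p   q  
>  s0   s1  s0 
   s1   s2  s1 
 * s2   s3  s2 
   s3   s3  s3 
(> = start, * = accepting)

start=s0 accept=s2 s0-p->s1 s0-q->s0 s1-p->s2 s1-q->s1 s2-p->s3 s2-q->s2 s3-p->s3 s3-q->s3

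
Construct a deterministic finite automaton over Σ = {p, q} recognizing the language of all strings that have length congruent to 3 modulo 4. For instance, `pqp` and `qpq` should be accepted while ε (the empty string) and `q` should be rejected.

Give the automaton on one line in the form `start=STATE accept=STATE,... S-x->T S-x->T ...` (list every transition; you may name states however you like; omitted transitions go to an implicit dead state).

Count input length modulo 4: every symbol advances one step around the cycle S0 → S1 → S2 → S3 → S0. Accept at S3.
With 4 states:
        p   q  
>  S0   S1  S1 
   S1   S2  S2 
   S2   S3  S3 
 * S3   S0  S0 
(> = start, * = accepting)

start=S0 accept=S3 S0-p->S1 S0-q->S1 S1-p->S2 S1-q->S2 S2-p->S3 S2-q->S3 S3-p->S0 S3-q->S0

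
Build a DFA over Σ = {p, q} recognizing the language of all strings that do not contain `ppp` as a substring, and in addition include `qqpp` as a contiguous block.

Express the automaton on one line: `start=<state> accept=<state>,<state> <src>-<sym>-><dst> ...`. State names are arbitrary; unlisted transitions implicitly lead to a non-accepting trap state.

start=A accept=I,L,N A-p->B A-q->C B-p->D B-q->C C-p->B C-q->E D-p->F D-q->C E-p->G E-q->E F-p->F F-q->H G-p->I G-q->C H-p->F H-q->J I-p->K I-q->L J-p->M J-q->J K-p->K K-q->K L-p->N L-q->L M-p->K M-q->H N-p->I N-q->L

Handle the two conditions separately and then intersect. The first has 4 states tracking partial matches of the forbidden pattern `ppp`; the second has 5 states tracking whether and how much of `qqpp` has been seen. A product state is a pair (one from each), accepting exactly when both do.
14 states suffice.
       p  q 
>  A   B  C 
   B   D  C 
   C   B  E 
   D   F  C 
   E   G  E 
   F   F  H 
   G   I  C 
   H   F  J 
 * I   K  L 
   J   M  J 
   K   K  K 
 * L   N  L 
   M   K  H 
 * N   I  L 
(> = start, * = accepting)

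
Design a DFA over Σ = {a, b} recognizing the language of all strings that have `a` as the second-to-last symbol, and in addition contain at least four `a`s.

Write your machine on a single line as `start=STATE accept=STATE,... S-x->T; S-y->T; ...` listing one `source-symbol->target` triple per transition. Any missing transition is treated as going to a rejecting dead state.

start=q0; accept=q4,q6; q0-a->q1; q0-b->q0; q1-a->q2; q1-b->q1; q2-a->q3; q2-b->q2; q3-a->q4; q3-b->q5; q4-a->q4; q4-b->q6; q5-a->q7; q5-b->q5; q6-a->q7; q6-b->q5; q7-a->q4; q7-b->q6

Run two small machines in parallel and take their product. One (7 states) tracks the last 2 symbols read; the other (6 states) tracks the count of `a`s, saturating at 5. Each combined state is a pair, one component from each; accept when both components accept. Equivalent product states are then merged.
        a   b  
>  q0   q1  q0 
   q1   q2  q1 
   q2   q3  q2 
   q3   q4  q5 
 * q4   q4  q6 
   q5   q7  q5 
 * q6   q7  q5 
   q7   q4  q6 
(> = start, * = accepting)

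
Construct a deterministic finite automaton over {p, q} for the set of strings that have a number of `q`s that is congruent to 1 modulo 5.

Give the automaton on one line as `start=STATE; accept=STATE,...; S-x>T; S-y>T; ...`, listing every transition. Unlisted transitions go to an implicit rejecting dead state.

Keep the running count of `q`s modulo 5: each `q` advances along the cycle A → B → C → D → E → A while other symbols loop. Accept at B.
5 states suffice.
       p  q 
>  A   A  B 
 * B   B  C 
   C   C  D 
   D   D  E 
   E   E  A 
(> = start, * = accepting)

start=A; accept=B; A-p>A; A-q>B; B-p>B; B-q>C; C-p>C; C-q>D; D-p>D; D-q>E; E-p>E; E-q>A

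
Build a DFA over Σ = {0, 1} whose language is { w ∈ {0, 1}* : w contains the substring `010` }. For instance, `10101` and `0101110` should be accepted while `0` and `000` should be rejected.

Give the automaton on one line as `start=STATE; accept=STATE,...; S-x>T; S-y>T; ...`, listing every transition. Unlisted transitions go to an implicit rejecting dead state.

start=q0; accept=q3; q0-0>q1; q0-1>q0; q1-0>q1; q1-1>q2; q2-0>q3; q2-1>q0; q3-0>q3; q3-1>q3

States q0..q2 record the length of the longest prefix of `010` that matches the current input suffix. Reaching q3 means `010` has been seen, and we stay there forever. Accept from q3.
        0   1  
>  q0   q1  q0 
   q1   q1  q2 
   q2   q3  q0 
 * q3   q3  q3 
(> = start, * = accepting)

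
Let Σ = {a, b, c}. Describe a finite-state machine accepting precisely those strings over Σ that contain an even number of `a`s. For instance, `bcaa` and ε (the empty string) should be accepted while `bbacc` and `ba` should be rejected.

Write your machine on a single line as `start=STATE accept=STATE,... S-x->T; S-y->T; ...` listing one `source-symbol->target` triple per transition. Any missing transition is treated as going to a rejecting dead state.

The only thing that matters is how many `a`s have appeared, reduced mod 2. Use one state per residue: S0 for 0, …, S1 for 1. Reading `a` moves to the next residue; anything else stays put. S0 is accepting.
A 2-state machine:
        a   b   c  
>* S0   S1  S0  S0 
   S1   S0  S1  S1 
(> = start, * = accepting)

start=S0; accept=S0; S0-a->S1; S0-b->S0; S0-c->S0; S1-a->S0; S1-b->S1; S1-c->S1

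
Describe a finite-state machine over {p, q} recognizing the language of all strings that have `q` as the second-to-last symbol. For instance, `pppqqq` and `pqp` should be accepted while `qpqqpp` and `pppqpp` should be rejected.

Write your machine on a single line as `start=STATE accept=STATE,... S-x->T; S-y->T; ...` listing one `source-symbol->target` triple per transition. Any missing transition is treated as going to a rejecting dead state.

start=S0; accept=S5,S6; S0-p->S1; S0-q->S2; S1-p->S3; S1-q->S4; S2-p->S5; S2-q->S6; S3-p->S3; S3-q->S4; S4-p->S5; S4-q->S6; S5-p->S3; S5-q->S4; S6-p->S5; S6-q->S6

A DFA must remember the last 2 symbols (since which symbol is second-to-last isn't known until the input ends). Use one state per possible window of the last ≤2 symbols; accept from those whose window starts with `q`.
        p   q  
>  S0   S1  S2 
   S1   S3  S4 
   S2   S5  S6 
   S3   S3  S4 
   S4   S5  S6 
 * S5   S3  S4 
 * S6   S5  S6 
(> = start, * = accepting)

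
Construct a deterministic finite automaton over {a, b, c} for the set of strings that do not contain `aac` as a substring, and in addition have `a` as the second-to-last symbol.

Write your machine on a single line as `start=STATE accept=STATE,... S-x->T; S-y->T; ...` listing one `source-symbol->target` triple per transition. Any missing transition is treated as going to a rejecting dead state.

start=q0; accept=q4,q5,q6; q0-a->q1; q0-b->q2; q0-c->q3; q1-a->q4; q1-b->q5; q1-c->q6; q2-a->q7; q2-b->q8; q2-c->q9; q3-a->q10; q3-b->q11; q3-c->q12; q4-a->q4; q4-b->q5; q4-c->q13; q5-a->q7; q5-b->q8; q5-c->q9; q6-a->q10; q6-b->q11; q6-c->q12; q7-a->q4; q7-b->q5; q7-c->q6; q8-a->q7; q8-b->q8; q8-c->q9; q9-a->q10; q9-b->q11; q9-c->q12; q10-a->q4; q10-b->q5; q10-c->q6; q11-a->q7; q11-b->q8; q11-c->q9; q12-a->q10; q12-b->q11; q12-c->q12; q13-a->q14; q13-b->q15; q13-c->q16; q14-a->q17; q14-b->q18; q14-c->q13; q15-a->q19; q15-b->q20; q15-c->q21; q16-a->q14; q16-b->q15; q16-c->q16; q17-a->q17; q17-b->q18; q17-c->q13; q18-a->q19; q18-b->q20; q18-c->q21; q19-a->q17; q19-b->q18; q19-c->q13; q20-a->q19; q20-b->q20; q20-c->q21; q21-a->q14; q21-b->q15; q21-c->q16

Handle the two conditions separately and then intersect. One (4 states) tracks partial matches of the forbidden pattern `aac`; the other (13 states) tracks the last 2 symbols read. Each combined state is a pair, one component from each; accept when both components accept.
A 22-state machine:
          a    b    c  
>  q0     q1   q2   q3 
   q1     q4   q5   q6 
   q2     q7   q8   q9 
   q3    q10  q11  q12 
 * q4     q4   q5  q13 
 * q5     q7   q8   q9 
 * q6    q10  q11  q12 
   q7     q4   q5   q6 
   q8     q7   q8   q9 
   q9    q10  q11  q12 
   q10    q4   q5   q6 
   q11    q7   q8   q9 
   q12   q10  q11  q12 
   q13   q14  q15  q16 
   q14   q17  q18  q13 
   q15   q19  q20  q21 
   q16   q14  q15  q16 
   q17   q17  q18  q13 
   q18   q19  q20  q21 
   q19   q17  q18  q13 
   q20   q19  q20  q21 
   q21   q14  q15  q16 
(> = start, * = accepting)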